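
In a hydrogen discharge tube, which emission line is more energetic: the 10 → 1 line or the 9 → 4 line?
10 → 1

Calculate the energy for each transition:

Transition 10 → 1:
ΔE₁ = |E_1 - E_10| = |-13.6057/1² - (-13.6057/10²)|
ΔE₁ = |-13.6057000000 - (-0.1360570000)| = 13.4696430 eV

Transition 9 → 4:
ΔE₂ = |E_4 - E_9| = |-13.6057/4² - (-13.6057/9²)|
ΔE₂ = |-0.8503562500 - (-0.1679716049)| = 0.6823846 eV

Since 13.4696430 eV > 0.6823846 eV, the transition 10 → 1 emits the more energetic photon.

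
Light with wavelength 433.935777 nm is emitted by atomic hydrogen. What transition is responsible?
n = 5 → n = 2

First, find the photon energy from the wavelength (hc = 1239.84 eV·nm):
E = hc/λ = 1239.84 eV·nm / 433.935777 nm = 2.8571970 eV

The energy levels of hydrogen satisfy E_n = -13.6057 / n² eV, so an emission n_i → n_f releases
ΔE = 13.6057 × (1/n_f² − 1/n_i²) eV.

Setting ΔE equal to the photon energy:
1/n_f² − 1/n_i² = 2.8571970 / 13.6057 = 0.21000000

Since 1/n_i² must be positive, we need 1/n_f² > 0.21000000, i.e. n_f ≤ 2. For each allowed n_f, solve n_i = (1/n_f² − 0.21000000)^(−1/2) and check whether it is a whole number:
  n_f = 1: 1/n_i² = 1.00000000 − 0.21000000 = 0.79000000 → n_i = 1.125  (not an integer) ✗
  n_f = 2: 1/n_i² = 0.25000000 − 0.21000000 = 0.04000000 → n_i = 5.000  → integer, n_i = 5 ✓

Only n_f = 2 gives an integer upper level, n_i = 5.

The transition is from n = 5 to n = 2 (emission).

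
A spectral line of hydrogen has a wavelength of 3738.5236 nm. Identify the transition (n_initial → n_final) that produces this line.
n = 8 → n = 5

First, find the photon energy from the wavelength (hc = 1239.84 eV·nm):
E = hc/λ = 1239.84 eV·nm / 3738.5236 nm = 0.33163894 eV

The energy levels of hydrogen satisfy E_n = -13.6057 / n² eV, so an emission n_i → n_f releases
ΔE = 13.6057 × (1/n_f² − 1/n_i²) eV.

Setting ΔE equal to the photon energy:
1/n_f² − 1/n_i² = 0.33163894 / 13.6057 = 0.024375000

Since 1/n_i² must be positive, we need 1/n_f² > 0.024375000, i.e. n_f ≤ 6. For each allowed n_f, solve n_i = (1/n_f² − 0.024375000)^(−1/2) and check whether it is a whole number:
  n_f = 1: 1/n_i² = 1.000000000 − 0.024375000 = 0.975625000 → n_i = 1.012  (not an integer) ✗
  n_f = 2: 1/n_i² = 0.250000000 − 0.024375000 = 0.225625000 → n_i = 2.105  (not an integer) ✗
  n_f = 3: 1/n_i² = 0.111111111 − 0.024375000 = 0.086736111 → n_i = 3.395  (not an integer) ✗
  n_f = 4: 1/n_i² = 0.062500000 − 0.024375000 = 0.038125000 → n_i = 5.121  (not an integer) ✗
  n_f = 5: 1/n_i² = 0.040000000 − 0.024375000 = 0.015625000 → n_i = 8.000  → integer, n_i = 8 ✓
  n_f = 6: 1/n_i² = 0.027777778 − 0.024375000 = 0.003402778 → n_i = 17.143  (not an integer) ✗

Only n_f = 5 gives an integer upper level, n_i = 8.

The transition is from n = 8 to n = 5 (emission).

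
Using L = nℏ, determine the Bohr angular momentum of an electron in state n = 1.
1.055e-34 J·s (or 1ℏ)

In the Bohr model, angular momentum is quantized:
L = nℏ

where ℏ = h/(2π) = 1.05457e-34 J·s

For n = 1:
L = 1 × 1.05457e-34 J·s
L = 1.055e-34 J·s

This can also be written as L = 1ℏ.
The angular momentum is an integer multiple of the reduced Planck constant.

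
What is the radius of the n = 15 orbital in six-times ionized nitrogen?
1.700927 nm (or 17.009267 Å)

The Bohr radius formula is:
r_n = n² a₀ / Z

where a₀ = 0.052917721 nm is the Bohr radius.

For N⁶⁺ (Z = 7) at n = 15:
r_15 = 15² × 0.052917721 nm / 7
r_15 = 225 × 0.052917721 nm / 7
r_15 = 11.9064872 nm / 7
r_15 = 1.700927 nm

The electron orbits at approximately 1.700927 nm from the nucleus.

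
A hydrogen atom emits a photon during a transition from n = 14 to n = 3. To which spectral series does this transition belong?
Paschen series

The spectral series in hydrogen are named based on the final (lower) energy level:
- Lyman series: n_final = 1 (ultraviolet)
- Balmer series: n_final = 2 (visible/near-UV)
- Paschen series: n_final = 3 (infrared)
- Brackett series: n_final = 4 (infrared)
- Pfund series: n_final = 5 (far infrared)

Since this transition ends at n = 3, it belongs to the Paschen series.

For reference, this 14 → 3 line has photon energy
ΔE = 13.6057 eV × (1/3² - 1/14²) = 1.4423276077 eV,
corresponding to wavelength λ = hc/ΔE = 1239.84 eV·nm / 1.4423276077 eV = 859.610530 nm in the infrared region.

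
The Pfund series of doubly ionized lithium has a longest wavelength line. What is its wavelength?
828.423 nm

The longest wavelength corresponds to the smallest energy transition in the series.
The Pfund series has all transitions ending at n_f = 5.

For Li²⁺ (Z = 3), the first line (α-line) is the jump from n = 6 to n = 5:
E_6 = -13.6057 × 3² / 6² = -3.4014250 eV
E_5 = -13.6057 × 3² / 5² = -4.8980520 eV
ΔE = E_6 - E_5 = 1.4966270 eV

λ = hc/E = 1239.84 eV·nm / 1.4966270 eV
λ = 828.423 nm

This is the α-line of the Pfund series in Li²⁺.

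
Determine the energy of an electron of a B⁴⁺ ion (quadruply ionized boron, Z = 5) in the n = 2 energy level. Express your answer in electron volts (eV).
-85.04 eV

The energy levels of a hydrogen-like atom are given by:
E_n = -13.6057 Z² / n² eV  (with Z = 5 for B⁴⁺)

For n = 2:
E_2 = -13.6057 × 5² / 2²
E_2 = -13.6057 × 25 / 4
E_2 = -85.04 eV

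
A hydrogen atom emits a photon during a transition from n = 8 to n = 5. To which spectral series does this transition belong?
Pfund series

The spectral series in hydrogen are named based on the final (lower) energy level:
- Lyman series: n_final = 1 (ultraviolet)
- Balmer series: n_final = 2 (visible/near-UV)
- Paschen series: n_final = 3 (infrared)
- Brackett series: n_final = 4 (infrared)
- Pfund series: n_final = 5 (far infrared)

Since this transition ends at n = 5, it belongs to the Pfund series.

For reference, this 8 → 5 line has photon energy
ΔE = 13.6057 eV × (1/5² - 1/8²) = 0.33163893750 eV,
corresponding to wavelength λ = hc/ΔE = 1239.84 eV·nm / 0.33163893750 eV = 3738.52362 nm in the far infrared region.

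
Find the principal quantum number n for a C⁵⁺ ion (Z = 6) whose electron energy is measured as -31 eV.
n = 4

The exact energy levels follow E_n = -13.6057 Z² / n² eV with Z = 6.

The measured value (-31 eV) is reported to only 2 significant figures, so we must test candidate n values and see which one matches to that precision.

Candidate energies:
  n = 2:  E = -13.6057 × 6² / 2² = -122.45130 eV
  n = 3:  E = -13.6057 × 6² / 3² = -54.42280 eV
  n = 4:  E = -13.6057 × 6² / 4² = -30.61283 eV  ← matches
  n = 5:  E = -13.6057 × 6² / 5² = -19.59221 eV
  n = 6:  E = -13.6057 × 6² / 6² = -13.60570 eV

Checking against the measurement of -31 eV (2 sig figs), only n = 4 agrees:
E_4 = -30.61283 eV, which rounds to -31 eV ✓

Therefore n = 4.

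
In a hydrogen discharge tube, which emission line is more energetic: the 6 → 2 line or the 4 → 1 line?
4 → 1

Calculate the energy for each transition:

Transition 6 → 2:
ΔE₁ = |E_2 - E_6| = |-13.6057/2² - (-13.6057/6²)|
ΔE₁ = |-3.4014250000 - (-0.3779361111)| = 3.0234889 eV

Transition 4 → 1:
ΔE₂ = |E_1 - E_4| = |-13.6057/1² - (-13.6057/4²)|
ΔE₂ = |-13.6057000000 - (-0.8503562500)| = 12.7553438 eV

Since 12.7553438 eV > 3.0234889 eV, the transition 4 → 1 emits the more energetic photon.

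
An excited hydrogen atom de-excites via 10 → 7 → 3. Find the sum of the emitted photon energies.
1.375687 eV

The energy levels of hydrogen are E_n = -13.6057 / n² eV.

First transition (10 → 7):
ΔE₁ = |E_7 - E_10|
ΔE₁ = |-0.277667346939 - (-0.136057000000)| = 0.141610347 eV

Second transition (7 → 3):
ΔE₂ = |E_3 - E_7|
ΔE₂ = |-1.511744444444 - (-0.277667346939)| = 1.234077098 eV

Total energy released:
E_total = ΔE₁ + ΔE₂ = 0.141610347 + 1.234077098 = 1.375687 eV

Note: This equals the direct transition 10 → 3: 1.375687 eV ✓
Energy is conserved regardless of the path taken.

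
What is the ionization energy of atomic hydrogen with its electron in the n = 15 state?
0.06 eV

The ionization energy is the energy needed to remove the electron completely (n → ∞).

For hydrogen, E_n = -13.6057 eV / n².

At n = 15: E_15 = -13.6057 / 15² = -0.06047 eV
At n = ∞: E_∞ = 0 eV

Ionization energy = E_∞ - E_15 = 0 - (-0.06047) = 0.06047 eV
Ionization energy ≈ 0.06 eV

This is also called the binding energy of the electron in state n = 15.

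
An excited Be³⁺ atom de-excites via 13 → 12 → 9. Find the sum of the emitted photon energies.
1.39943 eV

The energy levels of Be³⁺ are E_n = -13.6057 × 4² / n² eV.

First transition (13 → 12):
ΔE₁ = |E_12 - E_13|
ΔE₁ = |-1.51174444444 - (-1.28811360947)| = 0.22363083 eV

Second transition (12 → 9):
ΔE₂ = |E_9 - E_12|
ΔE₂ = |-2.68754567901 - (-1.51174444444)| = 1.17580123 eV

Total energy released:
E_total = ΔE₁ + ΔE₂ = 0.22363083 + 1.17580123 = 1.39943 eV

Note: This equals the direct transition 13 → 9: 1.39943 eV ✓
Energy is conserved regardless of the path taken.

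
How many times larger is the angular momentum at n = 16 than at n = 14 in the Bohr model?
1.14286

In the Bohr model, L_n = nℏ, so the ratio is purely the ratio of quantum numbers:

L_16/L_14 = 16ℏ / 14ℏ = 16/14 = 1.14286

The angular momentum scales linearly with n.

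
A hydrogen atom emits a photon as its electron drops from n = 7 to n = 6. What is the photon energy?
0.10 eV

The energy levels are E_n = -13.6057 eV / n².

Energy at n = 7: E_7 = -13.6057 / 7² = -0.27767 eV
Energy at n = 6: E_6 = -13.6057 / 6² = -0.37794 eV

For emission (electron falling to lower state), the photon energy is:
E_photon = E_7 - E_6 = |-0.27767 - (-0.37794)|
E_photon = 0.10 eV

This energy is carried away by the emitted photon.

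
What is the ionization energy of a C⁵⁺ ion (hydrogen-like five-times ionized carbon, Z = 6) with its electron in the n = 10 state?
4.90 eV

The ionization energy is the energy needed to remove the electron completely (n → ∞).

For a hydrogen-like ion with Z = 6, E_n = -13.6057 Z² / n² eV.

At n = 10: E_10 = -13.6057 × 6² / 10² = -4.89805 eV
At n = ∞: E_∞ = 0 eV

Ionization energy = E_∞ - E_10 = 0 - (-4.89805) = 4.89805 eV
Ionization energy ≈ 4.90 eV

This is also called the binding energy of the electron in state n = 10.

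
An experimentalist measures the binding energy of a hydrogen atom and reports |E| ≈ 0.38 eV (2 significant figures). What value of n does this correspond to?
n = 6

The exact energy levels follow E_n = -13.6057 eV / n².

The measured value (-0.38 eV) is reported to only 2 significant figures, so we must test candidate n values and see which one matches to that precision.

Candidate energies:
  n = 4:  E = -13.6057/4² = -0.850356 eV
  n = 5:  E = -13.6057/5² = -0.544228 eV
  n = 6:  E = -13.6057/6² = -0.377936 eV  ← matches
  n = 7:  E = -13.6057/7² = -0.277667 eV
  n = 8:  E = -13.6057/8² = -0.212589 eV

Checking against the measurement of -0.38 eV (2 sig figs), only n = 6 agrees:
E_6 = -0.377936 eV, which rounds to -0.38 eV ✓

Therefore n = 6.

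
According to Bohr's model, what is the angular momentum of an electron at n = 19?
2.00e-33 J·s (or 19ℏ)

In the Bohr model, angular momentum is quantized:
L = nℏ

where ℏ = h/(2π) = 1.0546e-34 J·s

For n = 19:
L = 19 × 1.0546e-34 J·s
L = 2.00e-33 J·s

This can also be written as L = 19ℏ.
The angular momentum is an integer multiple of the reduced Planck constant.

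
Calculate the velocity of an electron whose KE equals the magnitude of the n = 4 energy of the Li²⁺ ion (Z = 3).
1.64e+06 m/s (or 0.547% of c)

The binding energy at n = 4 for Li²⁺ is:
E_4 = -13.6057 × 3²/4² = -7.65321 eV
|E_4| = 7.65321 eV

Convert to Joules:
KE = 7.65321 eV × (1.602177 × 10⁻¹⁹ J/eV) = 1.2262e-18 J

Using KE = ½mv²:
v = √(2·KE/m_e)
v = √(2 × 1.2262e-18 J / 9.10938 × 10⁻³¹ kg)
v = 1.64e+06 m/s

This is approximately 0.547% the speed of light.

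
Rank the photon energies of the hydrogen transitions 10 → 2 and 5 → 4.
10 → 2

Calculate the energy for each transition:

Transition 10 → 2:
ΔE₁ = |E_2 - E_10| = |-13.6057/2² - (-13.6057/10²)|
ΔE₁ = |-3.401425000 - (-0.136057000)| = 3.265368 eV

Transition 5 → 4:
ΔE₂ = |E_4 - E_5| = |-13.6057/4² - (-13.6057/5²)|
ΔE₂ = |-0.850356250 - (-0.544228000)| = 0.306128 eV

Since 3.265368 eV > 0.306128 eV, the transition 10 → 2 emits the more energetic photon.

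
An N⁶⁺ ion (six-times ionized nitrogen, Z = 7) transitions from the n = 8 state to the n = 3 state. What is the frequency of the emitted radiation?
1.53926e+16 Hz

First, find the transition energy:
E_8 = -13.6057 × 7² / 8² = -10.4168641 eV
E_3 = -13.6057 × 7² / 3² = -74.0754778 eV
|ΔE| = |E_3 - E_8| = 63.6586137 eV

Convert to Joules: E = 63.6586137 eV × (1.602177 × 10⁻¹⁹ J/eV) = 1.0199237e-17 J

Using E = hf:
f = E/h = 1.0199237e-17 J / (6.62607 × 10⁻³⁴ J·s)
f = 1.53926e+16 Hz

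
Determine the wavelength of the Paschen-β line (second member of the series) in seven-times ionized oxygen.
20.0229 nm

The lines of a series are numbered from the longest wavelength (smallest ΔE) outward; the second line is the transition from n = n_f + 2 to n_f.
The Paschen series has all transitions ending at n_f = 3.

For O⁷⁺ (Z = 8), the second line (β-line) is the jump from n = 5 to n = 3:
E_5 = -13.6057 × 8² / 5² = -34.830592 eV
E_3 = -13.6057 × 8² / 3² = -96.751644 eV
ΔE = E_5 - E_3 = 61.921052 eV

λ = hc/E = 1239.84 eV·nm / 61.921052 eV
λ = 20.0229 nm

This is the β-line of the Paschen series in O⁷⁺.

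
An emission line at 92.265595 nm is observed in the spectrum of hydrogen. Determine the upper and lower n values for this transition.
n = 9 → n = 1

First, find the photon energy from the wavelength (hc = 1239.84 eV·nm):
E = hc/λ = 1239.84 eV·nm / 92.265595 nm = 13.437728 eV

The energy levels of hydrogen satisfy E_n = -13.6057 / n² eV, so an emission n_i → n_f releases
ΔE = 13.6057 × (1/n_f² − 1/n_i²) eV.

Setting ΔE equal to the photon energy:
1/n_f² − 1/n_i² = 13.437728 / 13.6057 = 0.98765429

Since 1/n_i² must be positive, we need 1/n_f² > 0.98765429, i.e. n_f ≤ 1. For each allowed n_f, solve n_i = (1/n_f² − 0.98765429)^(−1/2) and check whether it is a whole number:
  n_f = 1: 1/n_i² = 1.00000000 − 0.98765429 = 0.01234571 → n_i = 9.000  → integer, n_i = 9 ✓

Only n_f = 1 gives an integer upper level, n_i = 9.

The transition is from n = 9 to n = 1 (emission).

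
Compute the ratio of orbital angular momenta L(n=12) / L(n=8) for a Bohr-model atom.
1.500000

In the Bohr model, L_n = nℏ, so the ratio is purely the ratio of quantum numbers:

L_12/L_8 = 12ℏ / 8ℏ = 12/8 = 1.500000

The angular momentum scales linearly with n.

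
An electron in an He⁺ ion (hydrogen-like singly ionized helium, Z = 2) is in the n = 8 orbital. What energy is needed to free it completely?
0.850356 eV

The ionization energy is the energy needed to remove the electron completely (n → ∞).

For a hydrogen-like ion with Z = 2, E_n = -13.6057 Z² / n² eV.

At n = 8: E_8 = -13.6057 × 2² / 8² = -0.850356250 eV
At n = ∞: E_∞ = 0 eV

Ionization energy = E_∞ - E_8 = 0 - (-0.850356250) = 0.850356250 eV
Ionization energy ≈ 0.850356 eV

This is also called the binding energy of the electron in state n = 8.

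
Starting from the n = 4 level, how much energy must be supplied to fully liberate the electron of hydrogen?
0.850356 eV

The ionization energy is the energy needed to remove the electron completely (n → ∞).

For hydrogen, E_n = -13.6057 eV / n².

At n = 4: E_4 = -13.6057 / 4² = -0.850356250 eV
At n = ∞: E_∞ = 0 eV

Ionization energy = E_∞ - E_4 = 0 - (-0.850356250) = 0.850356250 eV
Ionization energy ≈ 0.850356 eV

This is also called the binding energy of the electron in state n = 4.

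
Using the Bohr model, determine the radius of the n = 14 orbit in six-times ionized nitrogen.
1.4817 nm (or 14.8170 Å)

The Bohr radius formula is:
r_n = n² a₀ / Z

where a₀ = 0.0529177 nm is the Bohr radius.

For N⁶⁺ (Z = 7) at n = 14:
r_14 = 14² × 0.0529177 nm / 7
r_14 = 196 × 0.0529177 nm / 7
r_14 = 10.37187 nm / 7
r_14 = 1.4817 nm

The electron orbits at approximately 1.4817 nm from the nucleus.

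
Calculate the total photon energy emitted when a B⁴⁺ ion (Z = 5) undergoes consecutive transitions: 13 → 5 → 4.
19.246229 eV

The energy levels of B⁴⁺ are E_n = -13.6057 × 5² / n² eV.

First transition (13 → 5):
ΔE₁ = |E_5 - E_13|
ΔE₁ = |-13.605700000000 - (-2.012677514793)| = 11.593022485 eV

Second transition (5 → 4):
ΔE₂ = |E_4 - E_5|
ΔE₂ = |-21.258906250000 - (-13.605700000000)| = 7.653206250 eV

Total energy released:
E_total = ΔE₁ + ΔE₂ = 11.593022485 + 7.653206250 = 19.246229 eV

Note: This equals the direct transition 13 → 4: 19.246229 eV ✓
Energy is conserved regardless of the path taken.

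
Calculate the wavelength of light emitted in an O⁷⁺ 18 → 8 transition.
113.5577 nm

First, find the transition energy using E_n = -13.6057 Z² / n² eV:
E_18 = -13.6057 × 8² / 18² = -2.6875457 eV
E_8 = -13.6057 × 8² / 8² = -13.6057000 eV

Photon energy: |ΔE| = |E_8 - E_18| = 10.9181543 eV

Convert to wavelength using E = hc/λ with hc = 1239.84 eV·nm:
λ = hc/E = 1239.84 eV·nm / 10.9181543 eV
λ = 113.5577 nm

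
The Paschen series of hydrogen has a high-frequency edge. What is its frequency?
3.65538e+14 Hz

The series limit corresponds to the transition from n = ∞ to n = 3.
This is the highest energy (shortest wavelength) transition in the Paschen series.

E_∞ = 0 eV
E_3 = -13.6057 / 3² = -1.51174444 eV

Energy at series limit:
ΔE = E_∞ - E_3 = 0 - (-1.51174444) = 1.51174444 eV
E = 1.51174444 eV × (1.602177 × 10⁻¹⁹ J/eV) = 2.4220822e-19 J
f = E/h = 2.4220822e-19 J / (6.62607 × 10⁻³⁴ J·s) = 3.65538e+14 Hz

This energy equals the ionization energy from the n = 3 state of hydrogen.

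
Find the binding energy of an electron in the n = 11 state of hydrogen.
0.1124 eV

The ionization energy is the energy needed to remove the electron completely (n → ∞).

For hydrogen, E_n = -13.6057 eV / n².

At n = 11: E_11 = -13.6057 / 11² = -0.1124438 eV
At n = ∞: E_∞ = 0 eV

Ionization energy = E_∞ - E_11 = 0 - (-0.1124438) = 0.1124438 eV
Ionization energy ≈ 0.1124 eV

This is also called the binding energy of the electron in state n = 11.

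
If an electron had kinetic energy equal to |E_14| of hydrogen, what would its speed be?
1.56e+05 m/s (or 0.052124% of c)

The binding energy at n = 14 for hydrogen is:
E_14 = -13.6057/14² = -0.06941684 eV
|E_14| = 0.06941684 eV

Convert to Joules:
KE = 0.06941684 eV × (1.602177 × 10⁻¹⁹ J/eV) = 1.1122e-20 J

Using KE = ½mv²:
v = √(2·KE/m_e)
v = √(2 × 1.1122e-20 J / 9.10938 × 10⁻³¹ kg)
v = 1.56e+05 m/s

This is approximately 0.052124% the speed of light.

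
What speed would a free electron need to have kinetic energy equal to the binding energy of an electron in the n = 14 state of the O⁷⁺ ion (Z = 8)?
1.25011e+06 m/s (or 0.4170% of c)

The binding energy at n = 14 for O⁷⁺ is:
E_14 = -13.6057 × 8²/14² = -4.44267755 eV
|E_14| = 4.44267755 eV

Convert to Joules:
KE = 4.44267755 eV × (1.602177 × 10⁻¹⁹ J/eV) = 7.1179558e-19 J

Using KE = ½mv²:
v = √(2·KE/m_e)
v = √(2 × 7.1179558e-19 J / 9.10938 × 10⁻³¹ kg)
v = 1.25011e+06 m/s

This is approximately 0.4170% the speed of light.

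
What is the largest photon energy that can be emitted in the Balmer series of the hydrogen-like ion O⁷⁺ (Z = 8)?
217.69120 eV

The series limit corresponds to the transition from n = ∞ to n = 2.
This is the highest energy (shortest wavelength) transition in the Balmer series.

E_∞ = 0 eV
E_2 = -13.6057 × 8² / 2² = -217.69120 eV

Energy at series limit:
ΔE = E_∞ - E_2 = 0 - (-217.69120) = 217.69120 eV

This energy equals the ionization energy from the n = 2 state of O⁷⁺.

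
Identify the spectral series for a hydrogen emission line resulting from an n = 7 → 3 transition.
Paschen series

The spectral series in hydrogen are named based on the final (lower) energy level:
- Lyman series: n_final = 1 (ultraviolet)
- Balmer series: n_final = 2 (visible/near-UV)
- Paschen series: n_final = 3 (infrared)
- Brackett series: n_final = 4 (infrared)
- Pfund series: n_final = 5 (far infrared)

Since this transition ends at n = 3, it belongs to the Paschen series.

For reference, this 7 → 3 line has photon energy
ΔE = 13.6057 eV × (1/3² - 1/7²) = 1.234077098 eV,
corresponding to wavelength λ = hc/ΔE = 1239.84 eV·nm / 1.234077098 eV = 1004.6698 nm in the infrared region.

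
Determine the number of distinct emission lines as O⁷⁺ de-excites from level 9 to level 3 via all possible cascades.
21

The electron can occupy levels n = 3, 4, ..., 9 during de-excitation — that is m = 9 - 3 + 1 = 7 distinct levels.

The number of distinct spectral lines equals the number of ways to choose 2 of these m levels (each pair gives one possible emission transition):

Number of lines = m(m-1)/2 = 7×6/2 = 21

These correspond to all possible transitions between the 7 levels:
9 → 8, 9 → 7, 9 → 6, 9 → 5, 9 → 4, 9 → 3, 8 → 7, 8 → 6...

Each transition produces a photon with a unique energy (and thus wavelength). This count does not depend on Z.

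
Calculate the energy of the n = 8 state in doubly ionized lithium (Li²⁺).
-1.913302 eV

For hydrogen-like ions, the energy levels scale with Z²:
E_n = -13.6057 Z² / n² eV

For Li²⁺ (Z = 3) at n = 8:
E_8 = -13.6057 × 3² / 8²
E_8 = -13.6057 × 9 / 64
E_8 = -122.4513 / 64
E_8 = -1.913302 eV

The energy is 9 times more negative than hydrogen at the same n due to the stronger nuclear charge.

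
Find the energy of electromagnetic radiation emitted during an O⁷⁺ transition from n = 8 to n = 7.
4.16501 eV

The energy levels are E_n = -13.6057 Z² eV / n².

Energy at n = 8: E_8 = -13.6057 × 8² / 8² = -13.60570000 eV
Energy at n = 7: E_7 = -13.6057 × 8² / 7² = -17.77071020 eV

For emission (electron falling to lower state), the photon energy is:
E_photon = E_8 - E_7 = |-13.60570000 - (-17.77071020)|
E_photon = 4.16501 eV

This energy is carried away by the emitted photon.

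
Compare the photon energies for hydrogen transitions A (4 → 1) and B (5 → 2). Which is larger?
4 → 1

Calculate the energy for each transition:

Transition 4 → 1:
ΔE₁ = |E_1 - E_4| = |-13.6057/1² - (-13.6057/4²)|
ΔE₁ = |-13.60570000 - (-0.85035625)| = 12.75534 eV

Transition 5 → 2:
ΔE₂ = |E_2 - E_5| = |-13.6057/2² - (-13.6057/5²)|
ΔE₂ = |-3.40142500 - (-0.54422800)| = 2.85720 eV

Since 12.75534 eV > 2.85720 eV, the transition 4 → 1 emits the more energetic photon.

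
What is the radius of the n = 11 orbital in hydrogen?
6.4030 nm (or 64.0304 Å)

The Bohr radius formula is:
r_n = n² a₀ / Z

where a₀ = 0.0529177 nm is the Bohr radius.

For H (Z = 1) at n = 11:
r_11 = 11² × 0.0529177 nm / 1
r_11 = 121 × 0.0529177 nm / 1
r_11 = 6.40304 nm / 1
r_11 = 6.4030 nm

The electron orbits at approximately 6.4030 nm from the nucleus.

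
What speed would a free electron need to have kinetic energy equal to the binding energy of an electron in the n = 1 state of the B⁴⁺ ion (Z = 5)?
1.09e+07 m/s (or 3.648683% of c)

The binding energy at n = 1 for B⁴⁺ is:
E_1 = -13.6057 × 5²/1² = -340.14250000 eV
|E_1| = 340.14250000 eV

Convert to Joules:
KE = 340.14250000 eV × (1.602177 × 10⁻¹⁹ J/eV) = 5.4497e-17 J

Using KE = ½mv²:
v = √(2·KE/m_e)
v = √(2 × 5.4497e-17 J / 9.10938 × 10⁻³¹ kg)
v = 1.09e+07 m/s

This is approximately 3.648683% the speed of light.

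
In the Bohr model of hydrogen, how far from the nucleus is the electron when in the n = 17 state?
15.2932 nm (or 152.9322 Å)

The Bohr radius formula is:
r_n = n² a₀ / Z

where a₀ = 0.0529177 nm is the Bohr radius.

For H (Z = 1) at n = 17:
r_17 = 17² × 0.0529177 nm / 1
r_17 = 289 × 0.0529177 nm / 1
r_17 = 15.29322 nm / 1
r_17 = 15.2932 nm

The electron orbits at approximately 15.2932 nm from the nucleus.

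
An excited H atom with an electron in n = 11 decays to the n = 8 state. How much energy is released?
0.1001 eV

The energy levels are E_n = -13.6057 eV / n².

Energy at n = 11: E_11 = -13.6057 / 11² = -0.1124438 eV
Energy at n = 8: E_8 = -13.6057 / 8² = -0.2125891 eV

For emission (electron falling to lower state), the photon energy is:
E_photon = E_11 - E_8 = |-0.1124438 - (-0.2125891)|
E_photon = 0.1001 eV

This energy is carried away by the emitted photon.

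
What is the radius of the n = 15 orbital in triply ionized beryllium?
2.97662 nm (or 29.76622 Å)

The Bohr radius formula is:
r_n = n² a₀ / Z

where a₀ = 0.05291772 nm is the Bohr radius.

For Be³⁺ (Z = 4) at n = 15:
r_15 = 15² × 0.05291772 nm / 4
r_15 = 225 × 0.05291772 nm / 4
r_15 = 11.906487 nm / 4
r_15 = 2.97662 nm

The electron orbits at approximately 2.97662 nm from the nucleus.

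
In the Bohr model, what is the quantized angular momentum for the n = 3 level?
3.1637e-34 J·s (or 3ℏ)

In the Bohr model, angular momentum is quantized:
L = nℏ

where ℏ = h/(2π) = 1.054572e-34 J·s

For n = 3:
L = 3 × 1.054572e-34 J·s
L = 3.1637e-34 J·s

This can also be written as L = 3ℏ.
The angular momentum is an integer multiple of the reduced Planck constant.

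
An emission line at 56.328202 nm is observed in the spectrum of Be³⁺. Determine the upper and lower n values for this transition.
n = 10 → n = 3

First, find the photon energy from the wavelength (hc = 1239.84 eV·nm):
E = hc/λ = 1239.84 eV·nm / 56.328202 nm = 22.010999 eV

The energy levels of Be³⁺ satisfy E_n = -13.6057 × 4² / n² eV, so an emission n_i → n_f releases
ΔE = 13.6057 × 4² × (1/n_f² − 1/n_i²) eV.

Setting ΔE equal to the photon energy:
1/n_f² − 1/n_i² = 22.010999 / (13.6057 × 4²) = 0.10111111

Since 1/n_i² must be positive, we need 1/n_f² > 0.10111111, i.e. n_f ≤ 3. For each allowed n_f, solve n_i = (1/n_f² − 0.10111111)^(−1/2) and check whether it is a whole number:
  n_f = 1: 1/n_i² = 1.00000000 − 0.10111111 = 0.89888889 → n_i = 1.055  (not an integer) ✗
  n_f = 2: 1/n_i² = 0.25000000 − 0.10111111 = 0.14888889 → n_i = 2.592  (not an integer) ✗
  n_f = 3: 1/n_i² = 0.11111111 − 0.10111111 = 0.01000000 → n_i = 10.000  → integer, n_i = 10 ✓

Only n_f = 3 gives an integer upper level, n_i = 10.

The transition is from n = 10 to n = 3 (emission).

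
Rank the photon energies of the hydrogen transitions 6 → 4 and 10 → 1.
10 → 1

Calculate the energy for each transition:

Transition 6 → 4:
ΔE₁ = |E_4 - E_6| = |-13.6057/4² - (-13.6057/6²)|
ΔE₁ = |-0.8503562500 - (-0.3779361111)| = 0.4724201 eV

Transition 10 → 1:
ΔE₂ = |E_1 - E_10| = |-13.6057/1² - (-13.6057/10²)|
ΔE₂ = |-13.6057000000 - (-0.1360570000)| = 13.4696430 eV

Since 13.4696430 eV > 0.4724201 eV, the transition 10 → 1 emits the more energetic photon.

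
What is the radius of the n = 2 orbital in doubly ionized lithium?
0.0706 nm (or 0.7056 Å)

The Bohr radius formula is:
r_n = n² a₀ / Z

where a₀ = 0.0529177 nm is the Bohr radius.

For Li²⁺ (Z = 3) at n = 2:
r_2 = 2² × 0.0529177 nm / 3
r_2 = 4 × 0.0529177 nm / 3
r_2 = 0.21167 nm / 3
r_2 = 0.0706 nm

The electron orbits at approximately 0.0706 nm from the nucleus.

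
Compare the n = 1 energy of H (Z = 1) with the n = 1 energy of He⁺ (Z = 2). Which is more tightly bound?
He⁺ at n = 1 (E = -54.4228 eV)

Using E_n = -13.6057 Z² / n² eV:

H (Z = 1) at n = 1:
E = -13.6057 × 1² / 1² = -13.6057 × 1 / 1 = -13.6057000 eV

He⁺ (Z = 2) at n = 1:
E = -13.6057 × 2² / 1² = -13.6057 × 4 / 1 = -54.4228000 eV

Since -54.4228000 eV < -13.6057000 eV,
He⁺ at n = 1 is more tightly bound (requires more energy to ionize).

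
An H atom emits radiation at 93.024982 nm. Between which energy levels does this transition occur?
n = 7 → n = 1

First, find the photon energy from the wavelength (hc = 1239.84 eV·nm):
E = hc/λ = 1239.84 eV·nm / 93.024982 nm = 13.328033 eV

The energy levels of hydrogen satisfy E_n = -13.6057 / n² eV, so an emission n_i → n_f releases
ΔE = 13.6057 × (1/n_f² − 1/n_i²) eV.

Setting ΔE equal to the photon energy:
1/n_f² − 1/n_i² = 13.328033 / 13.6057 = 0.97959186

Since 1/n_i² must be positive, we need 1/n_f² > 0.97959186, i.e. n_f ≤ 1. For each allowed n_f, solve n_i = (1/n_f² − 0.97959186)^(−1/2) and check whether it is a whole number:
  n_f = 1: 1/n_i² = 1.00000000 − 0.97959186 = 0.02040814 → n_i = 7.000  → integer, n_i = 7 ✓

Only n_f = 1 gives an integer upper level, n_i = 7.

The transition is from n = 7 to n = 1 (emission).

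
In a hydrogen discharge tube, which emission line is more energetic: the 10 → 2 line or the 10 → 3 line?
10 → 2

Calculate the energy for each transition:

Transition 10 → 2:
ΔE₁ = |E_2 - E_10| = |-13.6057/2² - (-13.6057/10²)|
ΔE₁ = |-3.401425000 - (-0.136057000)| = 3.265368 eV

Transition 10 → 3:
ΔE₂ = |E_3 - E_10| = |-13.6057/3² - (-13.6057/10²)|
ΔE₂ = |-1.511744444 - (-0.136057000)| = 1.375687 eV

Since 3.265368 eV > 1.375687 eV, the transition 10 → 2 emits the more energetic photon.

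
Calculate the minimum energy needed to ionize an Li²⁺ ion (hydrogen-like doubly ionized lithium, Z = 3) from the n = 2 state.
30.6128 eV

The ionization energy is the energy needed to remove the electron completely (n → ∞).

For a hydrogen-like ion with Z = 3, E_n = -13.6057 Z² / n² eV.

At n = 2: E_2 = -13.6057 × 3² / 2² = -30.6128250 eV
At n = ∞: E_∞ = 0 eV

Ionization energy = E_∞ - E_2 = 0 - (-30.6128250) = 30.6128250 eV
Ionization energy ≈ 30.6128 eV

This is also called the binding energy of the electron in state n = 2.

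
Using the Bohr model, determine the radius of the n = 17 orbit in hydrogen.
15.2932 nm (or 152.9322 Å)

The Bohr radius formula is:
r_n = n² a₀ / Z

where a₀ = 0.0529177 nm is the Bohr radius.

For H (Z = 1) at n = 17:
r_17 = 17² × 0.0529177 nm / 1
r_17 = 289 × 0.0529177 nm / 1
r_17 = 15.29322 nm / 1
r_17 = 15.2932 nm

The electron orbits at approximately 15.2932 nm from the nucleus.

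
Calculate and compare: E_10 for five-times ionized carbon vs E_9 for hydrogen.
C⁵⁺ at n = 10 (E = -4.8981 eV)

Using E_n = -13.6057 Z² / n² eV:

C⁵⁺ (Z = 6) at n = 10:
E = -13.6057 × 6² / 10² = -13.6057 × 36 / 100 = -4.8980520 eV

H (Z = 1) at n = 9:
E = -13.6057 × 1² / 9² = -13.6057 × 1 / 81 = -0.1679716 eV

Since -4.8980520 eV < -0.1679716 eV,
C⁵⁺ at n = 10 is more tightly bound (requires more energy to ionize).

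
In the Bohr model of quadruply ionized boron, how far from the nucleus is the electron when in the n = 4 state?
0.1693 nm (or 1.6934 Å)

The Bohr radius formula is:
r_n = n² a₀ / Z

where a₀ = 0.0529177 nm is the Bohr radius.

For B⁴⁺ (Z = 5) at n = 4:
r_4 = 4² × 0.0529177 nm / 5
r_4 = 16 × 0.0529177 nm / 5
r_4 = 0.84668 nm / 5
r_4 = 0.1693 nm

The electron orbits at approximately 0.1693 nm from the nucleus.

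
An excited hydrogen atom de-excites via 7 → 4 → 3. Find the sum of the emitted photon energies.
1.2341 eV

The energy levels of hydrogen are E_n = -13.6057 / n² eV.

First transition (7 → 4):
ΔE₁ = |E_4 - E_7|
ΔE₁ = |-0.8503562500 - (-0.2776673469)| = 0.5726889 eV

Second transition (4 → 3):
ΔE₂ = |E_3 - E_4|
ΔE₂ = |-1.5117444444 - (-0.8503562500)| = 0.6613882 eV

Total energy released:
E_total = ΔE₁ + ΔE₂ = 0.5726889 + 0.6613882 = 1.2341 eV

Note: This equals the direct transition 7 → 3: 1.2341 eV ✓
Energy is conserved regardless of the path taken.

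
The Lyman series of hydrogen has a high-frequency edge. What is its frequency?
3.2898e+15 Hz

The series limit corresponds to the transition from n = ∞ to n = 1.
This is the highest energy (shortest wavelength) transition in the Lyman series.

E_∞ = 0 eV
E_1 = -13.6057 / 1² = -13.6057000 eV

Energy at series limit:
ΔE = E_∞ - E_1 = 0 - (-13.6057000) = 13.6057000 eV
E = 13.6057000 eV × (1.602177 × 10⁻¹⁹ J/eV) = 2.179874e-18 J
f = E/h = 2.179874e-18 J / (6.62607 × 10⁻³⁴ J·s) = 3.2898e+15 Hz

This energy equals the ionization energy from the n = 1 state of hydrogen.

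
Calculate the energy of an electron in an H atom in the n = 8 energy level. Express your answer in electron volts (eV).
-0.21 eV

The energy levels of a hydrogen-like atom are given by:
E_n = -13.6057 eV / n²

For n = 8:
E_8 = -13.6057 eV / 8²
E_8 = -13.6057 eV / 64
E_8 = -0.21 eV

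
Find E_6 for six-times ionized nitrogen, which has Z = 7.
-18.518869 eV

For hydrogen-like ions, the energy levels scale with Z²:
E_n = -13.6057 Z² / n² eV

For N⁶⁺ (Z = 7) at n = 6:
E_6 = -13.6057 × 7² / 6²
E_6 = -13.6057 × 49 / 36
E_6 = -666.6793 / 36
E_6 = -18.518869 eV

The energy is 49 times more negative than hydrogen at the same n due to the stronger nuclear charge.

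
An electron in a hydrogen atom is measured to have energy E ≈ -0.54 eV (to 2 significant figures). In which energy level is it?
n = 5

The exact energy levels follow E_n = -13.6057 eV / n².

The measured value (-0.54 eV) is reported to only 2 significant figures, so we must test candidate n values and see which one matches to that precision.

Candidate energies:
  n = 3:  E = -13.6057/3² = -1.511744 eV
  n = 4:  E = -13.6057/4² = -0.850356 eV
  n = 5:  E = -13.6057/5² = -0.544228 eV  ← matches
  n = 6:  E = -13.6057/6² = -0.377936 eV
  n = 7:  E = -13.6057/7² = -0.277667 eV

Checking against the measurement of -0.54 eV (2 sig figs), only n = 5 agrees:
E_5 = -0.544228 eV, which rounds to -0.54 eV ✓

Therefore n = 5.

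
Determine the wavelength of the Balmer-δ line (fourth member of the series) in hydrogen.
410.07 nm

The lines of a series are numbered from the longest wavelength (smallest ΔE) outward; the fourth line is the transition from n = n_f + 4 to n_f.
The Balmer series has all transitions ending at n_f = 2.

For H, the fourth line (δ-line) is the jump from n = 6 to n = 2:
E_6 = -13.6057 / 6² = -0.377936 eV
E_2 = -13.6057 / 2² = -3.401425 eV
ΔE = E_6 - E_2 = 3.023489 eV

λ = hc/E = 1239.84 eV·nm / 3.023489 eV
λ = 410.07 nm

This is the δ-line of the Balmer series in H.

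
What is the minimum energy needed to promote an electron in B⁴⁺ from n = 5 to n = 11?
10.794605 eV

The energy levels of a hydrogen-like atom are E_n = -13.6057 Z² eV / n².

Energy at n = 5: E_5 = -13.6057 × 5² / 5² = -13.605700000 eV
Energy at n = 11: E_11 = -13.6057 × 5² / 11² = -2.811095041 eV

The excitation energy is the difference:
ΔE = E_11 - E_5
ΔE = -2.811095041 - (-13.605700000)
ΔE = 10.794605 eV

Since this is positive, energy must be absorbed (photon absorption).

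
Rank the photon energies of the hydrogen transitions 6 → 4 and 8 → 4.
8 → 4

Calculate the energy for each transition:

Transition 6 → 4:
ΔE₁ = |E_4 - E_6| = |-13.6057/4² - (-13.6057/6²)|
ΔE₁ = |-0.850356250 - (-0.377936111)| = 0.472420 eV

Transition 8 → 4:
ΔE₂ = |E_4 - E_8| = |-13.6057/4² - (-13.6057/8²)|
ΔE₂ = |-0.850356250 - (-0.212589063)| = 0.637767 eV

Since 0.637767 eV > 0.472420 eV, the transition 8 → 4 emits the more energetic photon.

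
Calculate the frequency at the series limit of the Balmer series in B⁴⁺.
2.0562e+16 Hz

The series limit corresponds to the transition from n = ∞ to n = 2.
This is the highest energy (shortest wavelength) transition in the Balmer series.

E_∞ = 0 eV
E_2 = -13.6057 × 5² / 2² = -85.03562500 eV

Energy at series limit:
ΔE = E_∞ - E_2 = 0 - (-85.03562500) = 85.03562500 eV
E = 85.03562500 eV × (1.602177 × 10⁻¹⁹ J/eV) = 1.362421e-17 J
f = E/h = 1.362421e-17 J / (6.62607 × 10⁻³⁴ J·s) = 2.0562e+16 Hz

This energy equals the ionization energy from the n = 2 state of B⁴⁺.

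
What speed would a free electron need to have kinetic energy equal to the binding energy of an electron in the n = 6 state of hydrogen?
3.65e+05 m/s (or 0.122% of c)

The binding energy at n = 6 for hydrogen is:
E_6 = -13.6057/6² = -0.377936 eV
|E_6| = 0.377936 eV

Convert to Joules:
KE = 0.377936 eV × (1.602177 × 10⁻¹⁹ J/eV) = 6.0552e-20 J

Using KE = ½mv²:
v = √(2·KE/m_e)
v = √(2 × 6.0552e-20 J / 9.10938 × 10⁻³¹ kg)
v = 3.65e+05 m/s

This is approximately 0.122% the speed of light.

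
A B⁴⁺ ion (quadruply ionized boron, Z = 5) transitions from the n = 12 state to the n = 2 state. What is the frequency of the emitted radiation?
1.999e+16 Hz

First, find the transition energy:
E_12 = -13.6057 × 5² / 12² = -2.362101 eV
E_2 = -13.6057 × 5² / 2² = -85.035625 eV
|ΔE| = |E_2 - E_12| = 82.673524 eV

Convert to Joules: E = 82.673524 eV × (1.602177 × 10⁻¹⁹ J/eV) = 1.32458e-17 J

Using E = hf:
f = E/h = 1.32458e-17 J / (6.62607 × 10⁻³⁴ J·s)
f = 1.999e+16 Hz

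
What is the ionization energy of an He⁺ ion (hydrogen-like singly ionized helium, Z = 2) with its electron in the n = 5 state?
2.176912 eV

The ionization energy is the energy needed to remove the electron completely (n → ∞).

For a hydrogen-like ion with Z = 2, E_n = -13.6057 Z² / n² eV.

At n = 5: E_5 = -13.6057 × 2² / 5² = -2.176912000 eV
At n = ∞: E_∞ = 0 eV

Ionization energy = E_∞ - E_5 = 0 - (-2.176912000) = 2.176912000 eV
Ionization energy ≈ 2.176912 eV

This is also called the binding energy of the electron in state n = 5.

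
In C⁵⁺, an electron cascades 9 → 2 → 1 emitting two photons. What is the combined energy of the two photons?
483.76 eV

The energy levels of C⁵⁺ are E_n = -13.6057 × 6² / n² eV.

First transition (9 → 2):
ΔE₁ = |E_2 - E_9|
ΔE₁ = |-122.45130000 - (-6.04697778)| = 116.40432 eV

Second transition (2 → 1):
ΔE₂ = |E_1 - E_2|
ΔE₂ = |-489.80520000 - (-122.45130000)| = 367.35390 eV

Total energy released:
E_total = ΔE₁ + ΔE₂ = 116.40432 + 367.35390 = 483.76 eV

Note: This equals the direct transition 9 → 1: 483.76 eV ✓
Energy is conserved regardless of the path taken.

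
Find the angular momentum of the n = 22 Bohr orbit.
2.320e-33 J·s (or 22ℏ)

In the Bohr model, angular momentum is quantized:
L = nℏ

where ℏ = h/(2π) = 1.05457e-34 J·s

For n = 22:
L = 22 × 1.05457e-34 J·s
L = 2.320e-33 J·s

This can also be written as L = 22ℏ.
The angular momentum is an integer multiple of the reduced Planck constant.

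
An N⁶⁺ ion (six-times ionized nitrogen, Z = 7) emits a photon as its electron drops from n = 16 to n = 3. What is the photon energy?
71.471262 eV

The energy levels are E_n = -13.6057 Z² eV / n².

Energy at n = 16: E_16 = -13.6057 × 7² / 16² = -2.604216016 eV
Energy at n = 3: E_3 = -13.6057 × 7² / 3² = -74.075477778 eV

For emission (electron falling to lower state), the photon energy is:
E_photon = E_16 - E_3 = |-2.604216016 - (-74.075477778)|
E_photon = 71.471262 eV

This energy is carried away by the emitted photon.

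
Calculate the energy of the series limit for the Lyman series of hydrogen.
13.606 eV

The series limit corresponds to the transition from n = ∞ to n = 1.
This is the highest energy (shortest wavelength) transition in the Lyman series.

E_∞ = 0 eV
E_1 = -13.6057 / 1² = -13.606 eV

Energy at series limit:
ΔE = E_∞ - E_1 = 0 - (-13.606) = 13.606 eV

This energy equals the ionization energy from the n = 1 state of hydrogen.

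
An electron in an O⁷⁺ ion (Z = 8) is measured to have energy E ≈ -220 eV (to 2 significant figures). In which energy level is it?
n = 2

The exact energy levels follow E_n = -13.6057 Z² / n² eV with Z = 8.

The measured value (-220 eV) is reported to only 2 significant figures, so we must test candidate n values and see which one matches to that precision.

Candidate energies:
  n = 1:  E = -13.6057 × 8² / 1² = -870.76480 eV
  n = 2:  E = -13.6057 × 8² / 2² = -217.69120 eV  ← matches
  n = 3:  E = -13.6057 × 8² / 3² = -96.75164 eV
  n = 4:  E = -13.6057 × 8² / 4² = -54.42280 eV

Checking against the measurement of -220 eV (2 sig figs), only n = 2 agrees:
E_2 = -217.69120 eV, which rounds to -220 eV ✓

Therefore n = 2.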